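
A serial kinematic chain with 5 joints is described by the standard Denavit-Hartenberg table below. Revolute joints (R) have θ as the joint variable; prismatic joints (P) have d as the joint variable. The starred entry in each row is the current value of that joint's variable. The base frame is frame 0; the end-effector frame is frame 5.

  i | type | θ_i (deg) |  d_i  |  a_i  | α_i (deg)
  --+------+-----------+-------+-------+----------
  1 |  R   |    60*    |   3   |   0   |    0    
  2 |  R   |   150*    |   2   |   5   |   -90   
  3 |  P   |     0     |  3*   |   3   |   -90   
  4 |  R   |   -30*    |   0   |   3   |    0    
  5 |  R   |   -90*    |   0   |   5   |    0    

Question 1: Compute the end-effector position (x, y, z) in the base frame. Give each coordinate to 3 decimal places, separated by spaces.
after link 1: o_1 = (0.0000, 0.0000, 3.0000)
after link 2: o_2 = (-4.3301, -2.5000, 5.0000)
after link 3: o_3 = (-5.4282, -6.5981, 5.0000)
after link 4: o_4 = (-6.9282, -9.1962, 5.0000)
after link 5: o_5 = (-2.5981, -11.6962, 5.0000)

-2.598 -11.696 5.000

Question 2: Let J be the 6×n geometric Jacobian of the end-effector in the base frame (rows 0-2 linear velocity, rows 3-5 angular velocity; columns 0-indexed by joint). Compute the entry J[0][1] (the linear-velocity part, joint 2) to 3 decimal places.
11.696

axis z_1 = (0.0000,0.0000,1.0000); lever o_n−o_1 = (-2.5981,-11.6962,2.0000)
cross product → J_v[:, 1] = (11.6962,-2.5981,0.0000)
J_ω[:, 1] = z_1
entry J[0][1] = 11.6962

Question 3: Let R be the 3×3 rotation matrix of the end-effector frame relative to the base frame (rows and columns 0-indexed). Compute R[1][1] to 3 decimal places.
-0.866

End-effector y-axis (col 1 of R) = (-0.5000,-0.8660,0.0000)
R[1][1] = -0.8660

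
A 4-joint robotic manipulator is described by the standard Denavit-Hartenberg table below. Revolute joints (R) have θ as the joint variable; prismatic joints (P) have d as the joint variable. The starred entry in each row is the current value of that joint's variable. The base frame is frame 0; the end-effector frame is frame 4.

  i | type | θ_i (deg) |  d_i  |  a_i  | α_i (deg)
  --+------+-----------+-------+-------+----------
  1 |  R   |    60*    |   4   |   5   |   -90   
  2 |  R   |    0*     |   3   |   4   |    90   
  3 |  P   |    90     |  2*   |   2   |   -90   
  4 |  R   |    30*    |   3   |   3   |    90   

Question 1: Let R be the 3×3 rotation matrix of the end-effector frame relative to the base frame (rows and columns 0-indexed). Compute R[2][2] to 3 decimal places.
0.866

End-effector z-axis (col 2 of R) = (-0.4330,0.2500,0.8660)
R[2][2] = 0.8660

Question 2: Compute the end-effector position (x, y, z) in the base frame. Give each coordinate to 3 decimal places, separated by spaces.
-3.580 8.995 4.500

after link 1: o_1 = (2.5000, 4.3301, 4.0000)
after link 2: o_2 = (1.9019, 9.2942, 4.0000)
after link 3: o_3 = (0.1699, 10.2942, 6.0000)
after link 4: o_4 = (-3.5801, 8.9952, 4.5000)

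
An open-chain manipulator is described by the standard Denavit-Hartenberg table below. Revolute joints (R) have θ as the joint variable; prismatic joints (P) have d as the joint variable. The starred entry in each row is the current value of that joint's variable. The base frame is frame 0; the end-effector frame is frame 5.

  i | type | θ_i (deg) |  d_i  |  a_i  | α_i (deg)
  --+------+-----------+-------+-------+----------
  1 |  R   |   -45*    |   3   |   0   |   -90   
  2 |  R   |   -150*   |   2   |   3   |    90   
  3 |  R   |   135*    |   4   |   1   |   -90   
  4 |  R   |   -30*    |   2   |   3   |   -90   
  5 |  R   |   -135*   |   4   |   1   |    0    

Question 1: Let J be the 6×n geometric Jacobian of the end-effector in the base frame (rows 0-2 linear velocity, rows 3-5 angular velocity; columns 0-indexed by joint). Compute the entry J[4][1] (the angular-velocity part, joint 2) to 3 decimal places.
axis z_1 = (0.7071,0.7071,0.0000); lever o_n−o_1 = (3.4527,1.6543,-2.6768)
cross product → J_v[:, 1] = (-1.8928,1.8928,-1.2716)
J_ω[:, 1] = z_1
entry J[4][1] = 0.7071

0.707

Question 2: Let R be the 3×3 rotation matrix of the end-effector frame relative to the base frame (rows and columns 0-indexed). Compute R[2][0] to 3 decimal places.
0.273

End-effector x-axis (col 0 of R) = (-0.4937,-0.8258,0.2727)
R[2][0] = 0.2727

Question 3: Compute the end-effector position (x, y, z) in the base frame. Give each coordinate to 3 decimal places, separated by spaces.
3.453 1.654 0.323

after link 1: o_1 = (0.0000, 0.0000, 3.0000)
after link 2: o_2 = (-0.4229, 3.2513, 4.5000)
after link 3: o_3 = (-0.9041, 4.7325, 0.6823)
after link 4: o_4 = (0.8556, 3.5709, -2.2424)
after link 5: o_5 = (3.4527, 1.6543, 0.3232)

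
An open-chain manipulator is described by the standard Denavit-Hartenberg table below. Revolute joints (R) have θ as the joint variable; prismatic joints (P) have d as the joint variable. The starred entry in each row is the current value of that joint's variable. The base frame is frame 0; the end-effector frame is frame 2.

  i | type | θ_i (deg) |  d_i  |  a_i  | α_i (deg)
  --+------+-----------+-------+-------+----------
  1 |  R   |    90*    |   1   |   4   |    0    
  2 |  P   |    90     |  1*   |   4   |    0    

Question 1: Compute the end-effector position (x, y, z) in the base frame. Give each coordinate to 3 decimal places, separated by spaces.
after link 1: o_1 = (0.0000, 4.0000, 1.0000)
after link 2: o_2 = (-4.0000, 4.0000, 2.0000)

-4.000 4.000 2.000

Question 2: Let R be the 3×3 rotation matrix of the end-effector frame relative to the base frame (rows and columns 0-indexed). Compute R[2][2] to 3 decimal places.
End-effector z-axis (col 2 of R) = (0.0000,0.0000,1.0000)
R[2][2] = 1.0000

1.000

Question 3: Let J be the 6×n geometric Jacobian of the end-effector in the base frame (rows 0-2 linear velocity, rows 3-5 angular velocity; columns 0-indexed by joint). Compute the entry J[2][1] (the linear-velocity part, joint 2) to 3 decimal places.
1.000

prismatic axis z_1 = (0.0000,0.0000,1.0000)
J_v[:, 1] = z_1; J_ω[:, 1] = (0,0,0)
entry J[2][1] = 1.0000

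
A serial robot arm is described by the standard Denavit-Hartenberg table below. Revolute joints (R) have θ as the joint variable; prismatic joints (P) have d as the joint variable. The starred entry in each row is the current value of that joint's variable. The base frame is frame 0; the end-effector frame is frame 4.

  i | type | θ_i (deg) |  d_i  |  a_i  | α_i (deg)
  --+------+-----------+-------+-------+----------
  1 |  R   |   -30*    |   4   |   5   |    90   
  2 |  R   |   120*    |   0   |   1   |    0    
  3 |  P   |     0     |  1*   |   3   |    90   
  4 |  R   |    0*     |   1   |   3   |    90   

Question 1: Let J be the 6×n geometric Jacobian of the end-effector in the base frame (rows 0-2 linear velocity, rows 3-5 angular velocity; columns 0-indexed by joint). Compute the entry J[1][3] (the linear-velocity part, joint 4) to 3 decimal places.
axis z_3 = (0.7500,-0.4330,0.5000); lever o_n−o_3 = (-0.5490,0.3170,3.0981)
cross product → J_v[:, 3] = (-1.5000,-2.5981,-0.0000)
J_ω[:, 3] = z_3
entry J[1][3] = -2.5981

-2.598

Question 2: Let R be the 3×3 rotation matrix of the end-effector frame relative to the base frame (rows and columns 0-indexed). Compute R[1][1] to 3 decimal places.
-0.433

End-effector y-axis (col 1 of R) = (0.7500,-0.4330,0.5000)
R[1][1] = -0.4330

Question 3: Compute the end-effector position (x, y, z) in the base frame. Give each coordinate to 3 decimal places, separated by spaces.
after link 1: o_1 = (4.3301, -2.5000, 4.0000)
after link 2: o_2 = (3.8971, -2.2500, 4.8660)
after link 3: o_3 = (2.0981, -2.3660, 7.4641)
after link 4: o_4 = (1.5490, -2.0490, 10.5622)

1.549 -2.049 10.562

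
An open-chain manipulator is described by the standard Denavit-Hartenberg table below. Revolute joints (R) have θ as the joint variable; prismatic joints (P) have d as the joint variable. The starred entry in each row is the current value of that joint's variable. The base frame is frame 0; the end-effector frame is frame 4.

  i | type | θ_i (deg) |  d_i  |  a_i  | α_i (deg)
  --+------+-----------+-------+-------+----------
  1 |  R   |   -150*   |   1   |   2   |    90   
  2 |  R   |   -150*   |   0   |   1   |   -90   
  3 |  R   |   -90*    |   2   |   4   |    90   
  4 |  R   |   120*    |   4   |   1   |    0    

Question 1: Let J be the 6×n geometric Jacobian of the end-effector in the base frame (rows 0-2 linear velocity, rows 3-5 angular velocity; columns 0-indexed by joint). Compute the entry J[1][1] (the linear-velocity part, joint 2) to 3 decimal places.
-0.491

axis z_1 = (-0.5000,0.8660,0.0000); lever o_n−o_1 = (-5.2410,1.0155,-0.9821)
cross product → J_v[:, 1] = (-0.8505,-0.4910,4.0311)
J_ω[:, 1] = z_1
entry J[1][1] = -0.4910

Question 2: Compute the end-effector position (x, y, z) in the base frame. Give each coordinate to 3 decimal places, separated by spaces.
-6.973 0.016 0.018

after link 1: o_1 = (-1.7321, -1.0000, 1.0000)
after link 2: o_2 = (-0.9821, -0.5670, 0.5000)
after link 3: o_3 = (-3.8481, 2.3971, -1.2321)
after link 4: o_4 = (-6.9731, 0.0155, 0.0179)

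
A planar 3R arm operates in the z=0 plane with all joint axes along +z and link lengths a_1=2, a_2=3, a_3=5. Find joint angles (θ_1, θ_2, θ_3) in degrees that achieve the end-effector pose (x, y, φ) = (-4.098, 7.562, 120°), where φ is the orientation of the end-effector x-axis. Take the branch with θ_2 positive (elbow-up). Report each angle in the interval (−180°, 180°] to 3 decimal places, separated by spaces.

wrist centre = target − a_3·(cos φ, sin φ) = (-1.5980, 3.2319)
cos θ_2 = (12.9986−2²−3²)/(2·2·3) = -0.0001; θ_2 = 90.0067° (elbow-up)
β = atan2(3.2319,-1.5980) = 116.3101°; ψ = atan2(3.0000,1.9997) = 56.3145°
θ_1 = β − ψ = 59.9956°
θ_3 = φ − θ_1 − θ_2 = -30.0022° (wrapped to (-180°,180°])

59.996 90.007 -30.002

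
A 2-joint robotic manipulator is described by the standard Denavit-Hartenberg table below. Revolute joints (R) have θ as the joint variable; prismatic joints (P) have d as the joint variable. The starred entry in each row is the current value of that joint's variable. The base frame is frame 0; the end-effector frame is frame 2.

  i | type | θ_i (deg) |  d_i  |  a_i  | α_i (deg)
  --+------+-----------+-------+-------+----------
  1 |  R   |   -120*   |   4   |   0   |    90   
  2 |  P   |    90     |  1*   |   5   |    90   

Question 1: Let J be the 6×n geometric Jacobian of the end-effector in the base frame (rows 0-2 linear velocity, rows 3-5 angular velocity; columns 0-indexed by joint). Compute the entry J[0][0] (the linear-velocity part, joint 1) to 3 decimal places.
-0.500

axis z_0 = ẑ; lever o_n−o_0 = (-0.8660,0.5000,9.0000)
cross product → J_v[:, 0] = (-0.5000,-0.8660,0.0000)
J_ω[:, 0] = z_0
entry J[0][0] = -0.5000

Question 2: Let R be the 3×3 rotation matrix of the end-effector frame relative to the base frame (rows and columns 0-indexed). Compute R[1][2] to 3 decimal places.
-0.866

End-effector z-axis (col 2 of R) = (-0.5000,-0.8660,-0.0000)
R[1][2] = -0.8660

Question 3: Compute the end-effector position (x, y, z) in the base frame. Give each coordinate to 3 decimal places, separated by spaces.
after link 1: o_1 = (0.0000, 0.0000, 4.0000)
after link 2: o_2 = (-0.8660, 0.5000, 9.0000)

-0.866 0.500 9.000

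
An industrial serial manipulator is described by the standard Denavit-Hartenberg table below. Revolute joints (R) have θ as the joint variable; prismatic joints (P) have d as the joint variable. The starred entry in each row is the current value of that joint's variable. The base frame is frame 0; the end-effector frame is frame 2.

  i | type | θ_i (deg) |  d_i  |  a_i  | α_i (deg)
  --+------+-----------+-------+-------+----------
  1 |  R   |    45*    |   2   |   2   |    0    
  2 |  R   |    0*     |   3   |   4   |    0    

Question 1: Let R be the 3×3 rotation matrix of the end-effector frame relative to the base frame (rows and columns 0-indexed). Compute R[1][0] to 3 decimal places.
0.707

End-effector x-axis (col 0 of R) = (0.7071,0.7071,0.0000)
R[1][0] = 0.7071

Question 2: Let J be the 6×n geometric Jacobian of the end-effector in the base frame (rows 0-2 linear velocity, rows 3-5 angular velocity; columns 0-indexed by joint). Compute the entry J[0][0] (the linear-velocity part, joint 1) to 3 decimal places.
axis z_0 = ẑ; lever o_n−o_0 = (4.2426,4.2426,5.0000)
cross product → J_v[:, 0] = (-4.2426,4.2426,0.0000)
J_ω[:, 0] = z_0
entry J[0][0] = -4.2426

-4.243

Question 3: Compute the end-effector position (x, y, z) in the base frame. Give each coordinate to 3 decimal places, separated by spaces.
after link 1: o_1 = (1.4142, 1.4142, 2.0000)
after link 2: o_2 = (4.2426, 4.2426, 5.0000)

4.243 4.243 5.000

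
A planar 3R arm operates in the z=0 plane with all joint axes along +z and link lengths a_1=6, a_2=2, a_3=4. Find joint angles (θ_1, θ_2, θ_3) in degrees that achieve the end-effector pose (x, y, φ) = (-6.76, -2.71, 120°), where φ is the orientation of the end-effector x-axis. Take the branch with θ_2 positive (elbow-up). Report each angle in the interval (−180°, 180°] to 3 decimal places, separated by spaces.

-135.009 30.036 -135.027

wrist centre = target − a_3·(cos φ, sin φ) = (-4.7600, -6.1741)
cos θ_2 = (60.7771−6²−2²)/(2·6·2) = 0.8657; θ_2 = 30.0357° (elbow-up)
β = atan2(-6.1741,-4.7600) = -127.6309°; ψ = atan2(1.0011,7.7314) = 7.3777°
θ_1 = β − ψ = -135.0086°
θ_3 = φ − θ_1 − θ_2 = -135.0271° (wrapped to (-180°,180°])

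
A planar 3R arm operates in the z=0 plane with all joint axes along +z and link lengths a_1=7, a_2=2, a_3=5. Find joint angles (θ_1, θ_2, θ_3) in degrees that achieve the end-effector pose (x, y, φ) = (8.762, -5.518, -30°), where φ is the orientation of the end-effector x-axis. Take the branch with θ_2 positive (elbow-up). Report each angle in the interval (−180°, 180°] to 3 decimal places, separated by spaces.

-45.001 150.006 -135.005

wrist centre = target − a_3·(cos φ, sin φ) = (4.4319, -3.0180)
cos θ_2 = (28.7498−7²−2²)/(2·7·2) = -0.8661; θ_2 = 150.0060° (elbow-up)
β = atan2(-3.0180,4.4319) = -34.2539°; ψ = atan2(0.9998,5.2678) = 10.7467°
θ_1 = β − ψ = -45.0006°
θ_3 = φ − θ_1 − θ_2 = -135.0054° (wrapped to (-180°,180°])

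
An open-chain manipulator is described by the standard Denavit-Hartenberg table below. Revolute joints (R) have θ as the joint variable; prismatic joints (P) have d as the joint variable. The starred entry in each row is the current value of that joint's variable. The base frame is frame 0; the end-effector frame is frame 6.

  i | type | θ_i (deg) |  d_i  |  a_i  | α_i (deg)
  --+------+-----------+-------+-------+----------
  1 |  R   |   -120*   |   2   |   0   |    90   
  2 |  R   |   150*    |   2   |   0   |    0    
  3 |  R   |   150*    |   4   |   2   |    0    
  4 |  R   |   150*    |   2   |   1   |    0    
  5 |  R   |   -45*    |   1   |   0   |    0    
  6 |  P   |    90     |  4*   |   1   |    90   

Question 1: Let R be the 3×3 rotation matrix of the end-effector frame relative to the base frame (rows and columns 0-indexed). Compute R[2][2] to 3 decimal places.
0.707

End-effector z-axis (col 2 of R) = (-0.3536,-0.6124,0.7071)
R[2][2] = 0.7071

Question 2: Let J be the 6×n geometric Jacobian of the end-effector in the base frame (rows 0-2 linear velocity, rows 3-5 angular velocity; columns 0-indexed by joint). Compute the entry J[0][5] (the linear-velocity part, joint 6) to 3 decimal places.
prismatic axis z_5 = (-0.8660,0.5000,0.0000)
J_v[:, 5] = z_5; J_ω[:, 5] = (0,0,0)
entry J[0][5] = -0.8660

-0.866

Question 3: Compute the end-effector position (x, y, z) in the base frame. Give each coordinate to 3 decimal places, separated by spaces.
after link 1: o_1 = (0.0000, 0.0000, 2.0000)
after link 2: o_2 = (-1.7321, 1.0000, 2.0000)
after link 3: o_3 = (-5.6962, 2.1340, 0.2679)
after link 4: o_4 = (-7.4282, 3.1340, 1.2679)
after link 5: o_5 = (-8.2942, 3.6340, 1.2679)
after link 6: o_6 = (-11.4048, 6.2463, 1.9751)

-11.405 6.246 1.975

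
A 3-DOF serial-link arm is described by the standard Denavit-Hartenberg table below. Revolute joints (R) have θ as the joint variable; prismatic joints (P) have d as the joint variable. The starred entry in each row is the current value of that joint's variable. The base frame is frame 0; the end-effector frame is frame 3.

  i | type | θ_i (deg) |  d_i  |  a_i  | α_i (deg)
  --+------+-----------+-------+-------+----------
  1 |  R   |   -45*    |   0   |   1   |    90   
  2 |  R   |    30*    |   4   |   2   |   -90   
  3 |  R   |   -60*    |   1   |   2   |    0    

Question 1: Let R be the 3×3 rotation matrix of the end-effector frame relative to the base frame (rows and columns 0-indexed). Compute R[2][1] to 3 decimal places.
0.433

End-effector y-axis (col 1 of R) = (0.8839,-0.1768,0.4330)
R[2][1] = 0.4330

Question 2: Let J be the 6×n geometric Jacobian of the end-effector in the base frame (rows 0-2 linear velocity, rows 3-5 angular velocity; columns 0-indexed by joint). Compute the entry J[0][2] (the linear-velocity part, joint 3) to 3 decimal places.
axis z_2 = (-0.3536,0.3536,0.8660); lever o_n−o_2 = (-0.9659,-1.4836,1.3660)
cross product → J_v[:, 2] = (1.7678,-0.3536,0.8660)
J_ω[:, 2] = z_2
entry J[0][2] = 1.7678

1.768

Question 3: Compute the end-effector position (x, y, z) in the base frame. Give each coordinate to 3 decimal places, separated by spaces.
-1.863 -6.244 2.366

after link 1: o_1 = (0.7071, -0.7071, 0.0000)
after link 2: o_2 = (-0.8966, -4.7603, 1.0000)
after link 3: o_3 = (-1.8625, -6.2438, 2.3660)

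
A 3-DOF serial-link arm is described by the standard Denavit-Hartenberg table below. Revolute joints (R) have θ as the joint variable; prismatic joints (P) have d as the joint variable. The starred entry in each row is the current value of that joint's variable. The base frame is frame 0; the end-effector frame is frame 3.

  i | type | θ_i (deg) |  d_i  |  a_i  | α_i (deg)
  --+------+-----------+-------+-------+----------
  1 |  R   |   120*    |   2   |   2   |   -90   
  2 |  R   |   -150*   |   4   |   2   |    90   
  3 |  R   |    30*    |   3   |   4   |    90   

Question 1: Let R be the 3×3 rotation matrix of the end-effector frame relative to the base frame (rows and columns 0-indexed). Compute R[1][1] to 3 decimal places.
-0.433

End-effector y-axis (col 1 of R) = (0.2500,-0.4330,-0.8660)
R[1][1] = -0.4330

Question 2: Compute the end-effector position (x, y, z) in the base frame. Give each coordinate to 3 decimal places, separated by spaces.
-3.080 -6.665 2.134

after link 1: o_1 = (-1.0000, 1.7321, 2.0000)
after link 2: o_2 = (-3.5981, -1.7679, 3.0000)
after link 3: o_3 = (-3.0801, -6.6651, 2.1340)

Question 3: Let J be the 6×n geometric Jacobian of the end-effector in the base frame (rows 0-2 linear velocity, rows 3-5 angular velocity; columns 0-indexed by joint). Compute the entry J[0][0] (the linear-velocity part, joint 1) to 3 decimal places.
axis z_0 = ẑ; lever o_n−o_0 = (-3.0801,-6.6651,2.1340)
cross product → J_v[:, 0] = (6.6651,-3.0801,0.0000)
J_ω[:, 0] = z_0
entry J[0][0] = 6.6651

6.665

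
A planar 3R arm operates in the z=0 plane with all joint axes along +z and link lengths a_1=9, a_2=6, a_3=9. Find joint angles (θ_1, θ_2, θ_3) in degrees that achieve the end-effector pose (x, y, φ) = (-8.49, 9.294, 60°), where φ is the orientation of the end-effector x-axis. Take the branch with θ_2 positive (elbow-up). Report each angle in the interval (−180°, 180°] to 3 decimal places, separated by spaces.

149.998 60.006 -150.005

wrist centre = target − a_3·(cos φ, sin φ) = (-12.9900, 1.4998)
cos θ_2 = (170.9894−9²−6²)/(2·9·6) = 0.4999; θ_2 = 60.0065° (elbow-up)
β = atan2(1.4998,-12.9900) = 173.4140°; ψ = atan2(5.1965,11.9994) = 23.4156°
θ_1 = β − ψ = 149.9984°
θ_3 = φ − θ_1 − θ_2 = -150.0049° (wrapped to (-180°,180°])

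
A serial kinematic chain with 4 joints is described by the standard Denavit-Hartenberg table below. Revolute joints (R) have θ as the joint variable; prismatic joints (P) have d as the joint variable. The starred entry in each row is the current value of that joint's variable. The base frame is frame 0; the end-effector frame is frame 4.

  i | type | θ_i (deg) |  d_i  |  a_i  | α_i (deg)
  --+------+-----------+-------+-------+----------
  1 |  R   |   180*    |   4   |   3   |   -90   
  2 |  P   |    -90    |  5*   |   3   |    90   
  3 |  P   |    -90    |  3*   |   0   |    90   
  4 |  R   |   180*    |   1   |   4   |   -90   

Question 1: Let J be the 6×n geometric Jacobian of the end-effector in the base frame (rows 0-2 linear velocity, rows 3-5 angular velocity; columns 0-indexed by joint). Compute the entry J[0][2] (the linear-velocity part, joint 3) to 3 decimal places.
1.000

prismatic axis z_2 = (1.0000,-0.0000,0.0000)
J_v[:, 2] = z_2; J_ω[:, 2] = (0,0,0)
entry J[0][2] = 1.0000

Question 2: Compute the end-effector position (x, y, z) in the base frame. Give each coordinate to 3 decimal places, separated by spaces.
after link 1: o_1 = (-3.0000, 0.0000, 4.0000)
after link 2: o_2 = (-3.0000, -5.0000, 7.0000)
after link 3: o_3 = (-0.0000, -5.0000, 7.0000)
after link 4: o_4 = (-0.0000, -9.0000, 6.0000)

-0.000 -9.000 6.000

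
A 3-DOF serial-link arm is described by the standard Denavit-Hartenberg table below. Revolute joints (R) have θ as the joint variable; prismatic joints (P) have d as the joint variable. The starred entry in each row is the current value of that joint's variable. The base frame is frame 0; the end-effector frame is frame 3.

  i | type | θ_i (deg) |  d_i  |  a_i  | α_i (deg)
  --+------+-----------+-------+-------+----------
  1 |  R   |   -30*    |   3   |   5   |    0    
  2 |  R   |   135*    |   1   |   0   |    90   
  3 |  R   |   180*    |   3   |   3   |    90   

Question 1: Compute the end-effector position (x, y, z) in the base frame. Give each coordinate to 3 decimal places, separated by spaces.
8.004 -4.621 4.000

after link 1: o_1 = (4.3301, -2.5000, 3.0000)
after link 2: o_2 = (4.3301, -2.5000, 4.0000)
after link 3: o_3 = (8.0044, -4.6213, 4.0000)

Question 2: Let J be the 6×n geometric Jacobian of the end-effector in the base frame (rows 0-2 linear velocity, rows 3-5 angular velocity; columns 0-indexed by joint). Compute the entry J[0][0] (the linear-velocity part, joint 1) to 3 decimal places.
4.621

axis z_0 = ẑ; lever o_n−o_0 = (8.0044,-4.6213,4.0000)
cross product → J_v[:, 0] = (4.6213,8.0044,-0.0000)
J_ω[:, 0] = z_0
entry J[0][0] = 4.6213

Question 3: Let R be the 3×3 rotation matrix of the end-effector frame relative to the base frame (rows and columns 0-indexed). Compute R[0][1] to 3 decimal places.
0.966

End-effector y-axis (col 1 of R) = (0.9659,0.2588,0.0000)
R[0][1] = 0.9659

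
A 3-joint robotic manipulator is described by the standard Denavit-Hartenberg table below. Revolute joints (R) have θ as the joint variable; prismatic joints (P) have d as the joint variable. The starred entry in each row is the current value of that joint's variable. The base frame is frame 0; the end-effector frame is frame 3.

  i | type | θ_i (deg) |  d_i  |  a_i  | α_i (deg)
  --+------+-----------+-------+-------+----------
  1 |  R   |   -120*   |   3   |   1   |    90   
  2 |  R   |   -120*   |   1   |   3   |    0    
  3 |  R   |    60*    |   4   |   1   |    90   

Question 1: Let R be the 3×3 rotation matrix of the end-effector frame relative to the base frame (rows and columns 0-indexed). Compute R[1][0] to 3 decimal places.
-0.433

End-effector x-axis (col 0 of R) = (-0.2500,-0.4330,-0.8660)
R[1][0] = -0.4330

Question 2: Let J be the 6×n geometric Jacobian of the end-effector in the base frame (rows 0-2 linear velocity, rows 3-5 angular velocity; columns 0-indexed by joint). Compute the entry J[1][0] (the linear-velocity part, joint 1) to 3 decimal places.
axis z_0 = ẑ; lever o_n−o_0 = (-4.3301,2.5000,-0.4641)
cross product → J_v[:, 0] = (-2.5000,-4.3301,0.0000)
J_ω[:, 0] = z_0
entry J[1][0] = -4.3301

-4.330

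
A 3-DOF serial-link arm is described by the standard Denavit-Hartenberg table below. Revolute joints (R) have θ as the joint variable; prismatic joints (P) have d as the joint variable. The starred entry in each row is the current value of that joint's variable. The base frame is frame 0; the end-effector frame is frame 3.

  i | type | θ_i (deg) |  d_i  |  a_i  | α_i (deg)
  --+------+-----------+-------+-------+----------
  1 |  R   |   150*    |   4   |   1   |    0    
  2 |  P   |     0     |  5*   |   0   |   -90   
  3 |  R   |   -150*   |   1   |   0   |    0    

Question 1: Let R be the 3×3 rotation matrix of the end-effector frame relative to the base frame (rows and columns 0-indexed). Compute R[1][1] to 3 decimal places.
End-effector y-axis (col 1 of R) = (-0.4330,0.2500,0.8660)
R[1][1] = 0.2500

0.250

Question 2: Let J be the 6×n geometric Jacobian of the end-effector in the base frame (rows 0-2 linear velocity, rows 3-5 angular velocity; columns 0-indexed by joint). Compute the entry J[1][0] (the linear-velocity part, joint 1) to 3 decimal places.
-1.366

axis z_0 = ẑ; lever o_n−o_0 = (-1.3660,-0.3660,9.0000)
cross product → J_v[:, 0] = (0.3660,-1.3660,0.0000)
J_ω[:, 0] = z_0
entry J[1][0] = -1.3660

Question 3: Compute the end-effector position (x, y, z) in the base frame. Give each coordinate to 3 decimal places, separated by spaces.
after link 1: o_1 = (-0.8660, 0.5000, 4.0000)
after link 2: o_2 = (-0.8660, 0.5000, 9.0000)
after link 3: o_3 = (-1.3660, -0.3660, 9.0000)

-1.366 -0.366 9.000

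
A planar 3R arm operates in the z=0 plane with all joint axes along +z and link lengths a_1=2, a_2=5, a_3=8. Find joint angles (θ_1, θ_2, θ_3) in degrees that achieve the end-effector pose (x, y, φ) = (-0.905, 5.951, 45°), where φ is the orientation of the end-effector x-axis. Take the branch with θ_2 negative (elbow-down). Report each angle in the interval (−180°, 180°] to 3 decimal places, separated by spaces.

-150.007 -44.991 -120.002

wrist centre = target − a_3·(cos φ, sin φ) = (-6.5619, 0.2941)
cos θ_2 = (43.1445−2²−5²)/(2·2·5) = 0.7072; θ_2 = -44.9906° (elbow-down)
β = atan2(0.2941,-6.5619) = 177.4333°; ψ = atan2(-3.5350,5.5361) = -32.5593°
θ_1 = β − ψ = 209.9926°
θ_3 = φ − θ_1 − θ_2 = -120.0020° (wrapped to (-180°,180°])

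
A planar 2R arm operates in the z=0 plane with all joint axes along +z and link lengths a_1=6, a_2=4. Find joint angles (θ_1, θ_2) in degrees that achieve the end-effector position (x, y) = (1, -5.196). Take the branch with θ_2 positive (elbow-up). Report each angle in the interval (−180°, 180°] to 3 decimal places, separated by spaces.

cos θ_2 = (27.9984−6²−4²)/(2·6·4) = -0.5000; θ_2 = 120.0022° (elbow-up)
β = atan2(-5.1960,1.0000) = -79.1063°; ψ = atan2(3.4640,3.9999) = 40.8937°
θ_1 = β − ψ = -120.0000°

-120.000 120.002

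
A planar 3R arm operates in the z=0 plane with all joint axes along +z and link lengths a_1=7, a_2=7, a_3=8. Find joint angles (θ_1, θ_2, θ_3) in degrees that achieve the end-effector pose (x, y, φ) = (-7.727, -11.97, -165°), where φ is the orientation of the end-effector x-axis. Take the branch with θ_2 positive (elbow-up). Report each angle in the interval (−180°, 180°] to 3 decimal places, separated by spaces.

-134.998 90.001 -120.003

wrist centre = target − a_3·(cos φ, sin φ) = (0.0004, -9.8994)
cos θ_2 = (97.9991−7²−7²)/(2·7·7) = -0.0000; θ_2 = 90.0005° (elbow-up)
β = atan2(-9.8994,0.0004) = -89.9976°; ψ = atan2(7.0000,6.9999) = 45.0003°
θ_1 = β − ψ = -134.9979°
θ_3 = φ − θ_1 − θ_2 = -120.0026° (wrapped to (-180°,180°])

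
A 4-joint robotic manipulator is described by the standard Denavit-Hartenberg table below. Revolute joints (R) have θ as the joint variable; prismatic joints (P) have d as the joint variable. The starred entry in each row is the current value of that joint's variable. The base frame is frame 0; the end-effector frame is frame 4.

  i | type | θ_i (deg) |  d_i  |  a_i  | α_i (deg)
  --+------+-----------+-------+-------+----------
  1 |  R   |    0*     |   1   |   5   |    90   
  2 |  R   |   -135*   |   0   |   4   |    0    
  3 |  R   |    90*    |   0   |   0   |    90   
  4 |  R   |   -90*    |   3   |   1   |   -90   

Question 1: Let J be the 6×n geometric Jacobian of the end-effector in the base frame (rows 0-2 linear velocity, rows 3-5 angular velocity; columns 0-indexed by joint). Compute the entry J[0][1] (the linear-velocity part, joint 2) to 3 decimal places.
4.950

axis z_1 = (0.0000,-1.0000,0.0000); lever o_n−o_1 = (-4.9497,1.0000,-4.9497)
cross product → J_v[:, 1] = (4.9497,-0.0000,-4.9497)
J_ω[:, 1] = z_1
entry J[0][1] = 4.9497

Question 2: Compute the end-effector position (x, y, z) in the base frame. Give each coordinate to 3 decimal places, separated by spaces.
0.050 1.000 -3.950

after link 1: o_1 = (5.0000, 0.0000, 1.0000)
after link 2: o_2 = (2.1716, -0.0000, -1.8284)
after link 3: o_3 = (2.1716, -0.0000, -1.8284)
after link 4: o_4 = (0.0503, 1.0000, -3.9497)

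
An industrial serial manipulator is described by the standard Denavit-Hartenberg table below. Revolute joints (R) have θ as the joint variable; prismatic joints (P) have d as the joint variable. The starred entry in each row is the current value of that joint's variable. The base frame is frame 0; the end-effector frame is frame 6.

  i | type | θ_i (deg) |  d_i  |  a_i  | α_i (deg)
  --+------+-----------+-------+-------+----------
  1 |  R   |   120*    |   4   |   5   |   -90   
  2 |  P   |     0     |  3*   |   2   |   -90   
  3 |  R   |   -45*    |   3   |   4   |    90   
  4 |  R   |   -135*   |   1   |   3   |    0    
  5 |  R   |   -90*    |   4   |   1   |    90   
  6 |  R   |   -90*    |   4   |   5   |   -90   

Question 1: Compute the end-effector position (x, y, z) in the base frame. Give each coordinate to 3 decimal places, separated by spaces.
-9.962 5.597 -0.414

after link 1: o_1 = (-2.5000, 4.3301, 4.0000)
after link 2: o_2 = (-6.0981, 4.5622, 4.0000)
after link 3: o_3 = (-9.9618, 5.5975, 1.0000)
after link 4: o_4 = (-8.1716, 4.0825, 3.1213)
after link 5: o_5 = (-8.5238, 0.0358, 2.4142)
after link 6: o_6 = (-9.9618, 5.5975, -0.4142)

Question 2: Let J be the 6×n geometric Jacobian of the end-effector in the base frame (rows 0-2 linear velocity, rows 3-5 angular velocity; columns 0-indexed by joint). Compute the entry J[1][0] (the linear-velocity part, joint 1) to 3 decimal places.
axis z_0 = ẑ; lever o_n−o_0 = (-9.9618,5.5975,-0.4142)
cross product → J_v[:, 0] = (-5.5975,-9.9618,0.0000)
J_ω[:, 0] = z_0
entry J[1][0] = -9.9618

-9.962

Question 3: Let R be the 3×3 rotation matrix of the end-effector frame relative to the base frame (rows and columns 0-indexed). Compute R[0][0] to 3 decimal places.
End-effector x-axis (col 0 of R) = (0.2588,0.9659,-0.0000)
R[0][0] = 0.2588

0.259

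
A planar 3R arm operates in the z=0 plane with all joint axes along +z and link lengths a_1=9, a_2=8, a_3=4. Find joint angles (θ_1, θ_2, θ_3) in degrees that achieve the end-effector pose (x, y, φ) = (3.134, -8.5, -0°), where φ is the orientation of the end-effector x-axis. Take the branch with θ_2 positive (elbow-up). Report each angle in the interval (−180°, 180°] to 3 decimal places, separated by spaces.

-150.000 120.000 30.000

wrist centre = target − a_3·(cos φ, sin φ) = (-0.8660, -8.5000)
cos θ_2 = (73.0000−9²−8²)/(2·9·8) = -0.5000; θ_2 = 120.0000° (elbow-up)
β = atan2(-8.5000,-0.8660) = -95.8174°; ψ = atan2(6.9282,5.0000) = 54.1825°
θ_1 = β − ψ = -149.9998°
θ_3 = φ − θ_1 − θ_2 = 29.9998° (wrapped to (-180°,180°])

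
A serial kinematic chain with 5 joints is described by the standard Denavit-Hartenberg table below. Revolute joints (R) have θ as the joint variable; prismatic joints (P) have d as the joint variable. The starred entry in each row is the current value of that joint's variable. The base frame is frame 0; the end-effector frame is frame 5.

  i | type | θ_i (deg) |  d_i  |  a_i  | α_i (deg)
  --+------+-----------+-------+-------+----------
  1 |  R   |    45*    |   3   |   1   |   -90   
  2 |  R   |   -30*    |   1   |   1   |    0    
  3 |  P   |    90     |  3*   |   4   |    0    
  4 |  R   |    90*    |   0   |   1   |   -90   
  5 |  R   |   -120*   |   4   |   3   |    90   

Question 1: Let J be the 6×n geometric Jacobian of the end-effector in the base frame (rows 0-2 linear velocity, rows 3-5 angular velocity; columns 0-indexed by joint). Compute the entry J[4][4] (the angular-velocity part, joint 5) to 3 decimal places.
axis z_4 = (-0.3536,-0.3536,0.8660); lever o_n−o_4 = (-2.3328,1.3415,4.2141)
cross product → J_v[:, 4] = (-2.6517,-0.5303,-1.2990)
J_ω[:, 4] = z_4
entry J[4][4] = -0.3536

-0.354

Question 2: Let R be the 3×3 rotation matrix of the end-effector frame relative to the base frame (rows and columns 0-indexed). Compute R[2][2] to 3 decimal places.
0.433

End-effector z-axis (col 2 of R) = (0.8839,0.1768,0.4330)
R[2][2] = 0.4330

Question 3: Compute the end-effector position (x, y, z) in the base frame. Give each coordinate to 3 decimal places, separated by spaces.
after link 1: o_1 = (0.7071, 0.7071, 3.0000)
after link 2: o_2 = (0.6124, 2.0266, 3.5000)
after link 3: o_3 = (-0.0947, 5.5621, 0.0359)
after link 4: o_4 = (-0.7071, 4.9497, -0.4641)
after link 5: o_5 = (-3.0399, 6.2912, 3.7500)

-3.040 6.291 3.750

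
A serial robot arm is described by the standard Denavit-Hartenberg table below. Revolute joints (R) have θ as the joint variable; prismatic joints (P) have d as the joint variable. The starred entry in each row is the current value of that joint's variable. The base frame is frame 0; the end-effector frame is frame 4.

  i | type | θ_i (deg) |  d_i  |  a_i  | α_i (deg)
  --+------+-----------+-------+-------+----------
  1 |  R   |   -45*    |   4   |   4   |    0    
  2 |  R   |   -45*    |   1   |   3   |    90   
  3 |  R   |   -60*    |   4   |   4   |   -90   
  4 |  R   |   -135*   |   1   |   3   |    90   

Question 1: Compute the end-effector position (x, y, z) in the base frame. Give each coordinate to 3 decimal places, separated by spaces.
after link 1: o_1 = (2.8284, -2.8284, 4.0000)
after link 2: o_2 = (2.8284, -5.8284, 5.0000)
after link 3: o_3 = (-1.1716, -7.8284, 1.5359)
after link 4: o_4 = (-3.2929, -7.6338, 3.8730)

-3.293 -7.634 3.873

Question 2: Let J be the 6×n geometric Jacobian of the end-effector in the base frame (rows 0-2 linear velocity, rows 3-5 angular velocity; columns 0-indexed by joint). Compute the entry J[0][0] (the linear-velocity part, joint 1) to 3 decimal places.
7.634

axis z_0 = ẑ; lever o_n−o_0 = (-3.2929,-7.6338,3.8730)
cross product → J_v[:, 0] = (7.6338,-3.2929,0.0000)
J_ω[:, 0] = z_0
entry J[0][0] = 7.6338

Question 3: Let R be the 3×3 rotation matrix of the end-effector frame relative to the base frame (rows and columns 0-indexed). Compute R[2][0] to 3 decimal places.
0.612

End-effector x-axis (col 0 of R) = (-0.7071,0.3536,0.6124)
R[2][0] = 0.6124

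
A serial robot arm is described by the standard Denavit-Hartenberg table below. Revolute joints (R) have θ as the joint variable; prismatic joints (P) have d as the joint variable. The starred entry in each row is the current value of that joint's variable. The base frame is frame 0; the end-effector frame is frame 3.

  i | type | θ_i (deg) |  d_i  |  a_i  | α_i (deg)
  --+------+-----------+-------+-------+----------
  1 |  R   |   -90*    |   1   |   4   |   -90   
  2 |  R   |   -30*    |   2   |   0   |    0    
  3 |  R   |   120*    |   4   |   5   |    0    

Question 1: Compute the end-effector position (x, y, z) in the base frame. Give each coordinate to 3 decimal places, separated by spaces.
6.000 -4.000 -4.000

after link 1: o_1 = (0.0000, -4.0000, 1.0000)
after link 2: o_2 = (2.0000, -4.0000, 1.0000)
after link 3: o_3 = (6.0000, -4.0000, -4.0000)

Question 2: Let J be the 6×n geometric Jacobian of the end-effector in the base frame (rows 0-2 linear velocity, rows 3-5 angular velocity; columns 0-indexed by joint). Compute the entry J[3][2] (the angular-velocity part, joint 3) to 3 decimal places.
axis z_2 = (1.0000,0.0000,0.0000); lever o_n−o_2 = (4.0000,0.0000,-5.0000)
cross product → J_v[:, 2] = (-0.0000,5.0000,-0.0000)
J_ω[:, 2] = z_2
entry J[3][2] = 1.0000

1.000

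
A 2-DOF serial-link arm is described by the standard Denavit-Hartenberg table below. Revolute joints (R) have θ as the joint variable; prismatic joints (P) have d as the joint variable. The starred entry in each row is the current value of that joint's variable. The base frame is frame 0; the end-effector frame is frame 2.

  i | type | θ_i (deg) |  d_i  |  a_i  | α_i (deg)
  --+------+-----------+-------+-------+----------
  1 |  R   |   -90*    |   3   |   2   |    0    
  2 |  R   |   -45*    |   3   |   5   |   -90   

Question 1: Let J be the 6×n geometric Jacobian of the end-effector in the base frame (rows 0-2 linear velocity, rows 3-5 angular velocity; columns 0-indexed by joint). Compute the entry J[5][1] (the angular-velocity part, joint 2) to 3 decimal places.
1.000

axis z_1 = (0.0000,0.0000,1.0000); lever o_n−o_1 = (-3.5355,-3.5355,3.0000)
cross product → J_v[:, 1] = (3.5355,-3.5355,0.0000)
J_ω[:, 1] = z_1
entry J[5][1] = 1.0000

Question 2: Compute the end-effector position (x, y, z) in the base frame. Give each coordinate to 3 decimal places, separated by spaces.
-3.536 -5.536 6.000

after link 1: o_1 = (0.0000, -2.0000, 3.0000)
after link 2: o_2 = (-3.5355, -5.5355, 6.0000)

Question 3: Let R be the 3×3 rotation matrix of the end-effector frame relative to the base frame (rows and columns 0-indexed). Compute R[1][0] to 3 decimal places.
-0.707

End-effector x-axis (col 0 of R) = (-0.7071,-0.7071,0.0000)
R[1][0] = -0.7071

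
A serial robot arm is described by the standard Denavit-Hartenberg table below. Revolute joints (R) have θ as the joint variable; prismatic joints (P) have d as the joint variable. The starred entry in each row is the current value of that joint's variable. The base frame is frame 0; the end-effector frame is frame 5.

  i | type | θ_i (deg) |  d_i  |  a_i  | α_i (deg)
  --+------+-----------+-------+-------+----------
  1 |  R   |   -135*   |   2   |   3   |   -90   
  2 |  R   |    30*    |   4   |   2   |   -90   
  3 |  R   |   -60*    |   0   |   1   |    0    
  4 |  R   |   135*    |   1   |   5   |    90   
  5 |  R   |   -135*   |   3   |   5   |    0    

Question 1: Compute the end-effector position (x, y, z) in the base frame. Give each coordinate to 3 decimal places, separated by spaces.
after link 1: o_1 = (-2.1213, -2.1213, 2.0000)
after link 2: o_2 = (-0.5176, -6.1745, 1.0000)
after link 3: o_3 = (-0.2115, -7.0931, 0.7500)
after link 4: o_4 = (-4.0654, -4.1169, -0.7631)
after link 5: o_5 = (-3.5657, -9.5449, 1.3074)

-3.566 -9.545 1.307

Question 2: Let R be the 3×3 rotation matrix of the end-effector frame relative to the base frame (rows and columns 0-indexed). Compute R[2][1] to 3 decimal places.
0.521

End-effector y-axis (col 1 of R) = (-0.8450,0.1209,0.5209)
R[2][1] = 0.5209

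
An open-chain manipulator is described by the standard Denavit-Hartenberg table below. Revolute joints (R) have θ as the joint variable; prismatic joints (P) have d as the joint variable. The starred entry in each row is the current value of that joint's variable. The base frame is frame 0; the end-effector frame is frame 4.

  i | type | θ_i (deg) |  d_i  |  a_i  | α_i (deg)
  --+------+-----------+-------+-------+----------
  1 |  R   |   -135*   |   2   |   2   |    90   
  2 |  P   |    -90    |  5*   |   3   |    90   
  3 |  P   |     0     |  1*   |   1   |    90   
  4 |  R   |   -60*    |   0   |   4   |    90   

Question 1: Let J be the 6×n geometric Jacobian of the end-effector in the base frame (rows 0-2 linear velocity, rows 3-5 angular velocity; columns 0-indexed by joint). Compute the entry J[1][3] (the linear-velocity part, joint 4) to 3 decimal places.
1.414

axis z_3 = (0.7071,-0.7071,-0.0000); lever o_n−o_3 = (-2.4495,-2.4495,-2.0000)
cross product → J_v[:, 3] = (1.4142,1.4142,-3.4641)
J_ω[:, 3] = z_3
entry J[1][3] = 1.4142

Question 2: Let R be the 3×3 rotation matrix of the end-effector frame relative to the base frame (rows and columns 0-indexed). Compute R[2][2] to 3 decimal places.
End-effector z-axis (col 2 of R) = (-0.3536,-0.3536,0.8660)
R[2][2] = 0.8660

0.866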